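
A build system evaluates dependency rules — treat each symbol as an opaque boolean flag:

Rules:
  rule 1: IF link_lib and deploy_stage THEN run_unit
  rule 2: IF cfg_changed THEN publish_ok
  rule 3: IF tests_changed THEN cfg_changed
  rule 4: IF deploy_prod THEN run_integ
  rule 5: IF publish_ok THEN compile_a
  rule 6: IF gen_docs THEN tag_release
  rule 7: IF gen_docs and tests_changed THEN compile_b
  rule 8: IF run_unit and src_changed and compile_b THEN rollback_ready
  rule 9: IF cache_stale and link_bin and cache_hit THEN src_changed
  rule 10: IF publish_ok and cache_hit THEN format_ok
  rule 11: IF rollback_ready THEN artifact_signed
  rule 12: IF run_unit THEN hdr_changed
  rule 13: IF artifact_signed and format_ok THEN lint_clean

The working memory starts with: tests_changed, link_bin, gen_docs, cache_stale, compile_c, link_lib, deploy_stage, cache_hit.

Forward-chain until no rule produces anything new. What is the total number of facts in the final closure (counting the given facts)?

Round 1 fires rule 1, rule 3, rule 6, rule 7, rule 9, giving run_unit, cfg_changed, tag_release, compile_b, src_changed.
Round 2 fires rule 2, rule 8, rule 12, giving publish_ok, rollback_ready, hdr_changed.
Round 3 fires rule 5, rule 10, rule 11, giving compile_a, format_ok, artifact_signed.
Round 4 fires rule 13, giving lint_clean.
Closure: {artifact_signed, cache_hit, cache_stale, cfg_changed, compile_a, compile_b, compile_c, deploy_stage, format_ok, gen_docs, hdr_changed, link_bin, link_lib, lint_clean, publish_ok, rollback_ready, run_unit, src_changed, tag_release, tests_changed} — 20 facts.

20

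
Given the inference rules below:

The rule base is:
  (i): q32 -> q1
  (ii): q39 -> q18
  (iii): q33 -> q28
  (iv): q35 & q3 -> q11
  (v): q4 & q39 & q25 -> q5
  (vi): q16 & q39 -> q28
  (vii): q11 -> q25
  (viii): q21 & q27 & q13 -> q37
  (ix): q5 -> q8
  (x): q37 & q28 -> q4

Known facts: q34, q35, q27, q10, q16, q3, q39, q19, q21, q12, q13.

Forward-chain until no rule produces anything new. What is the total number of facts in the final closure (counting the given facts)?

19

Round 1 — (ii), (iv), (vi), (viii), derive q18, q11, q28, q37.
Round 2 — (vii), (x), derive q25, q4.
Round 3 — (v), derive q5.
Round 4 — (ix), derive q8.
Closure: {q10, q11, q12, q13, q16, q18, q19, q21, q25, q27, q28, q3, q34, q35, q37, q39, q4, q5, q8} — 19 facts.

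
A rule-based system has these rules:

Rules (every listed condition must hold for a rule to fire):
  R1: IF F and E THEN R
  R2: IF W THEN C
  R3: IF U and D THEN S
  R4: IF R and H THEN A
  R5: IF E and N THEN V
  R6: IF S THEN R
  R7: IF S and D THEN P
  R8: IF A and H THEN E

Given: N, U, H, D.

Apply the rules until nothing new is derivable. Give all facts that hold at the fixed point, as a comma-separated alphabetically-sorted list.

[1] R3 [IF U and D THEN S]. ⇒ new: S.
[2] R6 [IF S THEN R]; R7 [IF S and D THEN P]. ⇒ new: R, P.
[3] R4 [IF R and H THEN A]. ⇒ new: A.
[4] R8 [IF A and H THEN E]. ⇒ new: E.
[5] R5 [IF E and N THEN V]. ⇒ new: V.

A, D, E, H, N, P, R, S, U, V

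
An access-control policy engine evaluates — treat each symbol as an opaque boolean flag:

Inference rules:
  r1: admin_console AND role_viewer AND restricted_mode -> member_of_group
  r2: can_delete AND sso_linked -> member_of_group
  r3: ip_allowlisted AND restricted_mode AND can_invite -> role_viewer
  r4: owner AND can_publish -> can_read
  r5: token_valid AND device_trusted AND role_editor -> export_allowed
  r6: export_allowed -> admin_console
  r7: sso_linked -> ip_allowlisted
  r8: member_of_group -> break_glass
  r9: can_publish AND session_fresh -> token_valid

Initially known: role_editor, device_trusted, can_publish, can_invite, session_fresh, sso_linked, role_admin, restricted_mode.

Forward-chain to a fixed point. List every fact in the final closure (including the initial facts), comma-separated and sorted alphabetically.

[1] r7 [sso_linked -> ip_allowlisted]; r9 [can_publish AND session_fresh -> token_valid]. ⇒ new: ip_allowlisted, token_valid.
[2] r3 [ip_allowlisted AND restricted_mode AND can_invite -> role_viewer]; r5 [token_valid AND device_trusted AND role_editor -> export_allowed]. ⇒ new: role_viewer, export_allowed.
[3] r6 [export_allowed -> admin_console]. ⇒ new: admin_console.
[4] r1 [admin_console AND role_viewer AND restricted_mode -> member_of_group]. ⇒ new: member_of_group.
[5] r8 [member_of_group -> break_glass]. ⇒ new: break_glass.

admin_console, break_glass, can_invite, can_publish, device_trusted, export_allowed, ip_allowlisted, member_of_group, restricted_mode, role_admin, role_editor, role_viewer, session_fresh, sso_linked, token_valid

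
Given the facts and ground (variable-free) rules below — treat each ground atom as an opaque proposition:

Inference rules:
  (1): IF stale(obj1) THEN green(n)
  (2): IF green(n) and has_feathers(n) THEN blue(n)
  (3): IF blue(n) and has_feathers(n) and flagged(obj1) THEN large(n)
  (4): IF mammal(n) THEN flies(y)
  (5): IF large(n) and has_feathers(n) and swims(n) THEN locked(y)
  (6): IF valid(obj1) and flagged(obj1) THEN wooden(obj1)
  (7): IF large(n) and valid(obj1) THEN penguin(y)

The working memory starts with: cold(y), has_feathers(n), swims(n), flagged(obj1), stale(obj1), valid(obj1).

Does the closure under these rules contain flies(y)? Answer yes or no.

Round 1: (1) [IF stale(obj1) THEN green(n)]; (6) [IF valid(obj1) and flagged(obj1) THEN wooden(obj1)]. New: green(n), wooden(obj1).
Round 2: (2) [IF green(n) and has_feathers(n) THEN blue(n)]. New: blue(n).
Round 3: (3) [IF blue(n) and has_feathers(n) and flagged(obj1) THEN large(n)]. New: large(n).
Round 4: (5) [IF large(n) and has_feathers(n) and swims(n) THEN locked(y)]; (7) [IF large(n) and valid(obj1) THEN penguin(y)]. New: locked(y), penguin(y).
Fixed point reached. flies(y) is concluded only by (4); (4) needs mammal(n) (never derived).

no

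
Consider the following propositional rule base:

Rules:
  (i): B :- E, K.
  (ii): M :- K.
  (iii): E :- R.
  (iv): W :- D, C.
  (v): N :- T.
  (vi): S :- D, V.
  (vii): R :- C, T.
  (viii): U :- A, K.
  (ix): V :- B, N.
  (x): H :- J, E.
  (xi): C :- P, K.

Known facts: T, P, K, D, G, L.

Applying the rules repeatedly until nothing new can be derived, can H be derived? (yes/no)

no

Round 1: (ii) [M :- K.]; (v) [N :- T.]; (xi) [C :- P, K.]. New: M, N, C.
Round 2: (iv) [W :- D, C.]; (vii) [R :- C, T.]. New: W, R.
Round 3: (iii) [E :- R.]. New: E.
Round 4: (i) [B :- E, K.]. New: B.
Round 5: (ix) [V :- B, N.]. New: V.
Round 6: (vi) [S :- D, V.]. New: S.
Fixed point reached. H is concluded only by (x); (x) needs J (never derived).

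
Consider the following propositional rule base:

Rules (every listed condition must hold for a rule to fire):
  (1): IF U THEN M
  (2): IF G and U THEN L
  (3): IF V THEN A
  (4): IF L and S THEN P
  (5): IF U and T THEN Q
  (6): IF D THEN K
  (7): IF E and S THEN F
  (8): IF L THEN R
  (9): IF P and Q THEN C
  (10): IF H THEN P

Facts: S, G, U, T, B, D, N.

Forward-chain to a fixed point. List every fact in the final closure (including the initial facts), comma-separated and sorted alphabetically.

Round 1: (1) [IF U THEN M]; (2) [IF G and U THEN L]; (5) [IF U and T THEN Q]; (6) [IF D THEN K]. Adds M, L, Q, K.
Round 2: (4) [IF L and S THEN P]; (8) [IF L THEN R]. Adds P, R.
Round 3: (9) [IF P and Q THEN C]. Adds C.

B, C, D, G, K, L, M, N, P, Q, R, S, T, U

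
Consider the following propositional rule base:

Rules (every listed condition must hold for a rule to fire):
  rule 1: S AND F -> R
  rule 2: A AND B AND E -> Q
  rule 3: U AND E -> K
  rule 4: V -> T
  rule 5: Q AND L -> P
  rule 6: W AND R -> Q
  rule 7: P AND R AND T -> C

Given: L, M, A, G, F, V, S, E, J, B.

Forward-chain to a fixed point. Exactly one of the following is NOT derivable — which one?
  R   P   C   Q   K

K

Round 1 — rule 1, rule 2, rule 4, derive R, Q, T.
Round 2 — rule 5, derive P.
Round 3 — rule 7, derive C.
Derived: R (round 1), Q (round 1), P (round 2), C (round 3). K never appears in any round.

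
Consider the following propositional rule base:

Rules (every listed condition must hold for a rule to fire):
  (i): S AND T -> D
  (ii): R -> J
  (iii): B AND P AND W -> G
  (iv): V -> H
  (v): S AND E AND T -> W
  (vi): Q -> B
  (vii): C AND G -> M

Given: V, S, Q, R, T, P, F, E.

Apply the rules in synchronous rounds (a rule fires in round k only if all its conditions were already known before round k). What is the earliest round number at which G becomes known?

[1] (i) [S AND T -> D]; (ii) [R -> J]; (iv) [V -> H]; (v) [S AND E AND T -> W]; (vi) [Q -> B]. ⇒ new: D, J, H, W, B.
[2] (iii) [B AND P AND W -> G]. ⇒ new: G.
G first appears in round 2.

2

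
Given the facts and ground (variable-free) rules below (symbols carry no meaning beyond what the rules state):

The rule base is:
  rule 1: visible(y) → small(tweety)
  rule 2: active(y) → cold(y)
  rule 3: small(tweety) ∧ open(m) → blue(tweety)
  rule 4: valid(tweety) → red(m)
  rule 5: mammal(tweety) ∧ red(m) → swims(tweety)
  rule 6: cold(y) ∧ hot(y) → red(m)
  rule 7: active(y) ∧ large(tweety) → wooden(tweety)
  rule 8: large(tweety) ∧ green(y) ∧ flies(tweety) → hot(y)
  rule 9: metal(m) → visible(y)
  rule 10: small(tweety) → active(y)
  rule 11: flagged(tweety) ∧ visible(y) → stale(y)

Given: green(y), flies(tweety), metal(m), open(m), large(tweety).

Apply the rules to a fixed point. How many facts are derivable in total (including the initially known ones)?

13

Round 1 — rule 8, rule 9, derive hot(y), visible(y).
Round 2 — rule 1, derive small(tweety).
Round 3 — rule 3, rule 10, derive blue(tweety), active(y).
Round 4 — rule 2, rule 7, derive cold(y), wooden(tweety).
Round 5 — rule 6, derive red(m).
Closure: {active(y), blue(tweety), cold(y), flies(tweety), green(y), hot(y), large(tweety), metal(m), open(m), red(m), small(tweety), visible(y), wooden(tweety)} — 13 facts.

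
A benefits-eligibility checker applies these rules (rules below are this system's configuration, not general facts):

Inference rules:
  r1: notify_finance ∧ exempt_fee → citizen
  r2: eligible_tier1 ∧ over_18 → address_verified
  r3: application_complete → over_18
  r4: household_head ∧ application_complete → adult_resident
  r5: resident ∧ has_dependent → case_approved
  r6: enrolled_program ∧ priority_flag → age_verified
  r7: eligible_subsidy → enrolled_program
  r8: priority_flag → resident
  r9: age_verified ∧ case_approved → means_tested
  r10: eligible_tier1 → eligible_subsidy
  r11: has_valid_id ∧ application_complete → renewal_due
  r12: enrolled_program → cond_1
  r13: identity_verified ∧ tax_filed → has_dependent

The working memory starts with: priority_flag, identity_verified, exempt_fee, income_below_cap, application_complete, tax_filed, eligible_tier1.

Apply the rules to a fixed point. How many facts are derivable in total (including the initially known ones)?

17

Round 1: r3 [application_complete → over_18]; r8 [priority_flag → resident]; r10 [eligible_tier1 → eligible_subsidy]; r13 [identity_verified ∧ tax_filed → has_dependent]. New: over_18, resident, eligible_subsidy, has_dependent.
Round 2: r2 [eligible_tier1 ∧ over_18 → address_verified]; r5 [resident ∧ has_dependent → case_approved]; r7 [eligible_subsidy → enrolled_program]. New: address_verified, case_approved, enrolled_program.
Round 3: r6 [enrolled_program ∧ priority_flag → age_verified]; r12 [enrolled_program → cond_1]. New: age_verified, cond_1.
Round 4: r9 [age_verified ∧ case_approved → means_tested]. New: means_tested.
Closure: {address_verified, age_verified, application_complete, case_approved, cond_1, eligible_subsidy, eligible_tier1, enrolled_program, exempt_fee, has_dependent, identity_verified, income_below_cap, means_tested, over_18, priority_flag, resident, tax_filed} — 17 facts.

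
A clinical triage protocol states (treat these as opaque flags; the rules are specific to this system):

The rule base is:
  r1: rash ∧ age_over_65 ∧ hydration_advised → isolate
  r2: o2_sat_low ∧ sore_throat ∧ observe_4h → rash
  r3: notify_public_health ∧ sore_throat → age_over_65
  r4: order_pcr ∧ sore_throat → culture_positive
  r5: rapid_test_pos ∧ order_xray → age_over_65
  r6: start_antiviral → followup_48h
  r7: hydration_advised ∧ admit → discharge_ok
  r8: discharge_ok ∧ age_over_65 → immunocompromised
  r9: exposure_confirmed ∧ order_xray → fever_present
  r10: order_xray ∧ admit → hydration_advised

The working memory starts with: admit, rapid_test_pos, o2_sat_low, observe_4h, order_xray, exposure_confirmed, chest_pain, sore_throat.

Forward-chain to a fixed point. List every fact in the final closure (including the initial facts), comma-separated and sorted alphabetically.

admit, age_over_65, chest_pain, discharge_ok, exposure_confirmed, fever_present, hydration_advised, immunocompromised, isolate, o2_sat_low, observe_4h, order_xray, rapid_test_pos, rash, sore_throat

Round 1: r2 [o2_sat_low ∧ sore_throat ∧ observe_4h → rash]; r5 [rapid_test_pos ∧ order_xray → age_over_65]; r9 [exposure_confirmed ∧ order_xray → fever_present]; r10 [order_xray ∧ admit → hydration_advised]. Adds rash, age_over_65, fever_present, hydration_advised.
Round 2: r1 [rash ∧ age_over_65 ∧ hydration_advised → isolate]; r7 [hydration_advised ∧ admit → discharge_ok]. Adds isolate, discharge_ok.
Round 3: r8 [discharge_ok ∧ age_over_65 → immunocompromised]. Adds immunocompromised.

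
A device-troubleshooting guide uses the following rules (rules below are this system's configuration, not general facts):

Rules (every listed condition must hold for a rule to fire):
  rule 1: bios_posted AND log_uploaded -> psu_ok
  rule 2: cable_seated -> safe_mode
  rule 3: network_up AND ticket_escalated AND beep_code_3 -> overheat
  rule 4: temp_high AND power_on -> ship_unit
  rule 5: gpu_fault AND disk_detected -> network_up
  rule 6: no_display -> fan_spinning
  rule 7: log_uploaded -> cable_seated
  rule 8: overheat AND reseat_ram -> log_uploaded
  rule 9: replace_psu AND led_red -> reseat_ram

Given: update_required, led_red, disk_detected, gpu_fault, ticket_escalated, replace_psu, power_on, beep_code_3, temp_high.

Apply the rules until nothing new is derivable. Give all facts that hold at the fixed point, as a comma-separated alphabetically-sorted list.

[1] rule 4 [temp_high AND power_on -> ship_unit]; rule 5 [gpu_fault AND disk_detected -> network_up]; rule 9 [replace_psu AND led_red -> reseat_ram]. ⇒ new: ship_unit, network_up, reseat_ram.
[2] rule 3 [network_up AND ticket_escalated AND beep_code_3 -> overheat]. ⇒ new: overheat.
[3] rule 8 [overheat AND reseat_ram -> log_uploaded]. ⇒ new: log_uploaded.
[4] rule 7 [log_uploaded -> cable_seated]. ⇒ new: cable_seated.
[5] rule 2 [cable_seated -> safe_mode]. ⇒ new: safe_mode.

beep_code_3, cable_seated, disk_detected, gpu_fault, led_red, log_uploaded, network_up, overheat, power_on, replace_psu, reseat_ram, safe_mode, ship_unit, temp_high, ticket_escalated, update_required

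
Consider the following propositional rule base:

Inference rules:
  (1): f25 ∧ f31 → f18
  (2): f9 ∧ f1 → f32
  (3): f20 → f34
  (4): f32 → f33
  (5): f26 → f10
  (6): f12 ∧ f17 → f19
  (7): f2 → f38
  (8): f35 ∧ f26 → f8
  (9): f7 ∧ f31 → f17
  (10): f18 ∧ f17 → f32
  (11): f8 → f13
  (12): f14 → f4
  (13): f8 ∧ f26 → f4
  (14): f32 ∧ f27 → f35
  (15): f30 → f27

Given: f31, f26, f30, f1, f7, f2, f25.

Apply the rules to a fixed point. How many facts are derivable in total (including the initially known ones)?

Round 1: (1) [f25 ∧ f31 → f18]; (5) [f26 → f10]; (7) [f2 → f38]; (9) [f7 ∧ f31 → f17]; (15) [f30 → f27]. New: f18, f10, f38, f17, f27.
Round 2: (10) [f18 ∧ f17 → f32]. New: f32.
Round 3: (4) [f32 → f33]; (14) [f32 ∧ f27 → f35]. New: f33, f35.
Round 4: (8) [f35 ∧ f26 → f8]. New: f8.
Round 5: (11) [f8 → f13]; (13) [f8 ∧ f26 → f4]. New: f13, f4.
Closure: {f1, f10, f13, f17, f18, f2, f25, f26, f27, f30, f31, f32, f33, f35, f38, f4, f7, f8} — 18 facts.

18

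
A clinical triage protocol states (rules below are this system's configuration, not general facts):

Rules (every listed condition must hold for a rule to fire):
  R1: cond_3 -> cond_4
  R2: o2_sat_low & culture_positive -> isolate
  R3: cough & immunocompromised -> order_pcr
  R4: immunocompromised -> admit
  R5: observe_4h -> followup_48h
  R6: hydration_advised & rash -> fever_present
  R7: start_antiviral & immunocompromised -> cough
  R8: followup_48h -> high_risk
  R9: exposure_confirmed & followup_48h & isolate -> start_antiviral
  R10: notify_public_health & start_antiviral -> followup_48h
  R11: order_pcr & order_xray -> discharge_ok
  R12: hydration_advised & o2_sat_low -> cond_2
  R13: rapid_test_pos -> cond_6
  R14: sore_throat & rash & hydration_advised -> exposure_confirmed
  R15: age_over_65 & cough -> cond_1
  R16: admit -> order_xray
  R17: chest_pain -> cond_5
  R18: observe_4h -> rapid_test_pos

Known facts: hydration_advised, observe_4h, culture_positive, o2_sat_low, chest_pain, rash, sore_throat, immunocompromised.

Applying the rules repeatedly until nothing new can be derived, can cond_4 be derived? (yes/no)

[1] R2 [o2_sat_low & culture_positive -> isolate]; R4 [immunocompromised -> admit]; R5 [observe_4h -> followup_48h]; R6 [hydration_advised & rash -> fever_present]; R12 [hydration_advised & o2_sat_low -> cond_2]; R14 [sore_throat & rash & hydration_advised -> exposure_confirmed]; R17 [chest_pain -> cond_5]; R18 [observe_4h -> rapid_test_pos]. ⇒ new: isolate, admit, followup_48h, fever_present, cond_2, exposure_confirmed, cond_5, rapid_test_pos.
[2] R8 [followup_48h -> high_risk]; R9 [exposure_confirmed & followup_48h & isolate -> start_antiviral]; R13 [rapid_test_pos -> cond_6]; R16 [admit -> order_xray]. ⇒ new: high_risk, start_antiviral, cond_6, order_xray.
[3] R7 [start_antiviral & immunocompromised -> cough]. ⇒ new: cough.
[4] R3 [cough & immunocompromised -> order_pcr]. ⇒ new: order_pcr.
[5] R11 [order_pcr & order_xray -> discharge_ok]. ⇒ new: discharge_ok.
Fixed point reached. cond_4 is concluded only by R1; R1 needs cond_3 (never derived).

no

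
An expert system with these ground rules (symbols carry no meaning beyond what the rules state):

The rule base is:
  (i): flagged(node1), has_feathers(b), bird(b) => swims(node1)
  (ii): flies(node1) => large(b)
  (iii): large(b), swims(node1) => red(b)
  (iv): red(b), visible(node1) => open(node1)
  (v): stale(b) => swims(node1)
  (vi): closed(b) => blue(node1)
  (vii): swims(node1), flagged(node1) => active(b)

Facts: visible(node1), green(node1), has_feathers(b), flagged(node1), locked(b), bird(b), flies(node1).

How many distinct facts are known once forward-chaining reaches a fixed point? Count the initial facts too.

12

Round 1: (i) [flagged(node1), has_feathers(b), bird(b) => swims(node1)]; (ii) [flies(node1) => large(b)]. New: swims(node1), large(b).
Round 2: (iii) [large(b), swims(node1) => red(b)]; (vii) [swims(node1), flagged(node1) => active(b)]. New: red(b), active(b).
Round 3: (iv) [red(b), visible(node1) => open(node1)]. New: open(node1).
Closure: {active(b), bird(b), flagged(node1), flies(node1), green(node1), has_feathers(b), large(b), locked(b), open(node1), red(b), swims(node1), visible(node1)} — 12 facts.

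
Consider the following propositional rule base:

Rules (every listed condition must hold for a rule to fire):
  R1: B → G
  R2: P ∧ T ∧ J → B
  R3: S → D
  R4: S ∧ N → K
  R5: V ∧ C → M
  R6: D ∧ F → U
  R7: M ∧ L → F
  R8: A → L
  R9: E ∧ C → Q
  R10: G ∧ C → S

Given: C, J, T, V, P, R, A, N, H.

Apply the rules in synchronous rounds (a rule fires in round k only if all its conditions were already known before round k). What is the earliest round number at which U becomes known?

5

Round 1 — R2, R5, R8, derive B, M, L.
Round 2 — R1, R7, derive G, F.
Round 3 — R10, derive S.
Round 4 — R3, R4, derive D, K.
Round 5 — R6, derive U.
U first appears in round 5.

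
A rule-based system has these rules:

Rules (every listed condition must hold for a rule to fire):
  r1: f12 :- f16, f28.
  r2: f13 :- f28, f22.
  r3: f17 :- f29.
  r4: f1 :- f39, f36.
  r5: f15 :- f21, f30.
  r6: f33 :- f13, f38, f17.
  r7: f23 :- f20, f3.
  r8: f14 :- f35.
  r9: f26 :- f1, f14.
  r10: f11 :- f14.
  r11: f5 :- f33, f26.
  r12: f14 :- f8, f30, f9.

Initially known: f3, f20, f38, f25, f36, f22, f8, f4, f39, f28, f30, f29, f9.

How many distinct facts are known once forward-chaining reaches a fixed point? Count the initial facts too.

Round 1: r2 [f13 :- f28, f22.]; r3 [f17 :- f29.]; r4 [f1 :- f39, f36.]; r7 [f23 :- f20, f3.]; r12 [f14 :- f8, f30, f9.]. Adds f13, f17, f1, f23, f14.
Round 2: r6 [f33 :- f13, f38, f17.]; r9 [f26 :- f1, f14.]; r10 [f11 :- f14.]. Adds f33, f26, f11.
Round 3: r11 [f5 :- f33, f26.]. Adds f5.
Closure: {f1, f11, f13, f14, f17, f20, f22, f23, f25, f26, f28, f29, f3, f30, f33, f36, f38, f39, f4, f5, f8, f9} — 22 facts.

22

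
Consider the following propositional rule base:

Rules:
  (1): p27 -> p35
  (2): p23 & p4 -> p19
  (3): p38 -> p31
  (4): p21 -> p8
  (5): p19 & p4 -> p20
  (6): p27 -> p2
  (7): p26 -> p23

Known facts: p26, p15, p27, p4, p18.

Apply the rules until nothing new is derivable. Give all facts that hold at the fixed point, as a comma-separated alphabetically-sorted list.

Round 1 — (1), (6), (7), derive p35, p2, p23.
Round 2 — (2), derive p19.
Round 3 — (5), derive p20.

p15, p18, p19, p2, p20, p23, p26, p27, p35, p4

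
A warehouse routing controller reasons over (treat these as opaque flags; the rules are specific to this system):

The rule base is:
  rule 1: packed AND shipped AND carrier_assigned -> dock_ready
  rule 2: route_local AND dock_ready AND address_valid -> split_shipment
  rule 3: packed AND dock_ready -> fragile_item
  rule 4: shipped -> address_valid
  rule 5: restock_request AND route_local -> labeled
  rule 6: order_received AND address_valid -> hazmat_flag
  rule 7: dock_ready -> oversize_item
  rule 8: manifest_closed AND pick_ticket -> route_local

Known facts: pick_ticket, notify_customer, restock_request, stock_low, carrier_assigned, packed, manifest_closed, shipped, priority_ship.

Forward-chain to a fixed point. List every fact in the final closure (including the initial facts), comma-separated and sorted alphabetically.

address_valid, carrier_assigned, dock_ready, fragile_item, labeled, manifest_closed, notify_customer, oversize_item, packed, pick_ticket, priority_ship, restock_request, route_local, shipped, split_shipment, stock_low

Round 1 fires rule 1, rule 4, rule 8, giving dock_ready, address_valid, route_local.
Round 2 fires rule 2, rule 3, rule 5, rule 7, giving split_shipment, fragile_item, labeled, oversize_item.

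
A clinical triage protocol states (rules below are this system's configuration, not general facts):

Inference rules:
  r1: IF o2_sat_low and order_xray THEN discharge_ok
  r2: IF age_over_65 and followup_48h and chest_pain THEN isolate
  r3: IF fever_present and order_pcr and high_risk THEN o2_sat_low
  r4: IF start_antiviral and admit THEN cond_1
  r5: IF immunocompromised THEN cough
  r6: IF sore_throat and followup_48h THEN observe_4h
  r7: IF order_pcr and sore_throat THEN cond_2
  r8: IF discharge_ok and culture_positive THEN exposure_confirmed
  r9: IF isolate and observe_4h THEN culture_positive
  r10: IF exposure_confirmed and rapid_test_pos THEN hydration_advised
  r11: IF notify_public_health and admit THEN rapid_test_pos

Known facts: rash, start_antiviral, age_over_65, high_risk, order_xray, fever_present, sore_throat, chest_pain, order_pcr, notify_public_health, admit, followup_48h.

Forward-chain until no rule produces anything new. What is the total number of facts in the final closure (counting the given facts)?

[1] r2 [IF age_over_65 and followup_48h and chest_pain THEN isolate]; r3 [IF fever_present and order_pcr and high_risk THEN o2_sat_low]; r4 [IF start_antiviral and admit THEN cond_1]; r6 [IF sore_throat and followup_48h THEN observe_4h]; r7 [IF order_pcr and sore_throat THEN cond_2]; r11 [IF notify_public_health and admit THEN rapid_test_pos]. ⇒ new: isolate, o2_sat_low, cond_1, observe_4h, cond_2, rapid_test_pos.
[2] r1 [IF o2_sat_low and order_xray THEN discharge_ok]; r9 [IF isolate and observe_4h THEN culture_positive]. ⇒ new: discharge_ok, culture_positive.
[3] r8 [IF discharge_ok and culture_positive THEN exposure_confirmed]. ⇒ new: exposure_confirmed.
[4] r10 [IF exposure_confirmed and rapid_test_pos THEN hydration_advised]. ⇒ new: hydration_advised.
Closure: {admit, age_over_65, chest_pain, cond_1, cond_2, culture_positive, discharge_ok, exposure_confirmed, fever_present, followup_48h, high_risk, hydration_advised, isolate, notify_public_health, o2_sat_low, observe_4h, order_pcr, order_xray, rapid_test_pos, rash, sore_throat, start_antiviral} — 22 facts.

22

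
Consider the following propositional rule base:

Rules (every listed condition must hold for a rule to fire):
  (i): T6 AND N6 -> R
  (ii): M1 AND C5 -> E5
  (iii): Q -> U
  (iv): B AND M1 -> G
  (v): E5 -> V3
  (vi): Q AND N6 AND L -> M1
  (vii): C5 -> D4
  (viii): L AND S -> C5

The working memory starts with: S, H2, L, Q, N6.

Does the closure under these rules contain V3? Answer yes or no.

yes

Round 1: (iii) [Q -> U]; (vi) [Q AND N6 AND L -> M1]; (viii) [L AND S -> C5]. New: U, M1, C5.
Round 2: (ii) [M1 AND C5 -> E5]; (vii) [C5 -> D4]. New: E5, D4.
Round 3: (v) [E5 -> V3]. New: V3.
V3 appears in round 3, so it is derivable.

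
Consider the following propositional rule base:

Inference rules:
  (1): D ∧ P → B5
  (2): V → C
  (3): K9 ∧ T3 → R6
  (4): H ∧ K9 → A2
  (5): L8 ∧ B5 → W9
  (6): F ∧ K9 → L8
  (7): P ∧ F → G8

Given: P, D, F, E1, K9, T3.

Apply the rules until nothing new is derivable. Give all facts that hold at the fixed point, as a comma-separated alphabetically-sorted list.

B5, D, E1, F, G8, K9, L8, P, R6, T3, W9

Round 1 fires (1), (3), (6), (7), giving B5, R6, L8, G8.
Round 2 fires (5), giving W9.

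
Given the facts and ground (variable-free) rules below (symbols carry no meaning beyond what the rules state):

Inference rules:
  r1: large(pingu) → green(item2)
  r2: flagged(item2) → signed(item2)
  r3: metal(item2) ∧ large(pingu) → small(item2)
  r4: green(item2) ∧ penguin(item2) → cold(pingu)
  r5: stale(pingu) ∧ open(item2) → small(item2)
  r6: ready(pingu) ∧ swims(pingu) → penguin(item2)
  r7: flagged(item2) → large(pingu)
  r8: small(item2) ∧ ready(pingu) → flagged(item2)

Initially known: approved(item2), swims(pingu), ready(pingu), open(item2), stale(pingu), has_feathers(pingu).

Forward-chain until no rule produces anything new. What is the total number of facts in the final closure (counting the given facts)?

Round 1: r5 [stale(pingu) ∧ open(item2) → small(item2)]; r6 [ready(pingu) ∧ swims(pingu) → penguin(item2)]. New: small(item2), penguin(item2).
Round 2: r8 [small(item2) ∧ ready(pingu) → flagged(item2)]. New: flagged(item2).
Round 3: r2 [flagged(item2) → signed(item2)]; r7 [flagged(item2) → large(pingu)]. New: signed(item2), large(pingu).
Round 4: r1 [large(pingu) → green(item2)]. New: green(item2).
Round 5: r4 [green(item2) ∧ penguin(item2) → cold(pingu)]. New: cold(pingu).
Closure: {approved(item2), cold(pingu), flagged(item2), green(item2), has_feathers(pingu), large(pingu), open(item2), penguin(item2), ready(pingu), signed(item2), small(item2), stale(pingu), swims(pingu)} — 13 facts.

13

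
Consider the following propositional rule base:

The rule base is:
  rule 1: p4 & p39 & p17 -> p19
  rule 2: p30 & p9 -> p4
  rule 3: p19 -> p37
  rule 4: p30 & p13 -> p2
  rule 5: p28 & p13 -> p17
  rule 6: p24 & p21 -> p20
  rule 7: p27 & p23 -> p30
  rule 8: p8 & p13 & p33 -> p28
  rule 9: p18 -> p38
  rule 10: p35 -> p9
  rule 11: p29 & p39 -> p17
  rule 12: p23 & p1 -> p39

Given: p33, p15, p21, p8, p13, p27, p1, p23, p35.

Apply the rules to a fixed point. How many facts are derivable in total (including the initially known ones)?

18

Round 1 — rule 7, rule 8, rule 10, rule 12, derive p30, p28, p9, p39.
Round 2 — rule 2, rule 4, rule 5, derive p4, p2, p17.
Round 3 — rule 1, derive p19.
Round 4 — rule 3, derive p37.
Closure: {p1, p13, p15, p17, p19, p2, p21, p23, p27, p28, p30, p33, p35, p37, p39, p4, p8, p9} — 18 facts.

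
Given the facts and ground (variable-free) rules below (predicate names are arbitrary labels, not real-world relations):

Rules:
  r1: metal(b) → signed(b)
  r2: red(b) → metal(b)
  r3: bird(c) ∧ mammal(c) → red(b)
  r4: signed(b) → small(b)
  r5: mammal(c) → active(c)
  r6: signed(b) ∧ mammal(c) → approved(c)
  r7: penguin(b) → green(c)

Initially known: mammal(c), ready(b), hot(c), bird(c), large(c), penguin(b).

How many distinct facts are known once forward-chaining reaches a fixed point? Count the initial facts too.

[1] r3 [bird(c) ∧ mammal(c) → red(b)]; r5 [mammal(c) → active(c)]; r7 [penguin(b) → green(c)]. ⇒ new: red(b), active(c), green(c).
[2] r2 [red(b) → metal(b)]. ⇒ new: metal(b).
[3] r1 [metal(b) → signed(b)]. ⇒ new: signed(b).
[4] r4 [signed(b) → small(b)]; r6 [signed(b) ∧ mammal(c) → approved(c)]. ⇒ new: small(b), approved(c).
Closure: {active(c), approved(c), bird(c), green(c), hot(c), large(c), mammal(c), metal(b), penguin(b), ready(b), red(b), signed(b), small(b)} — 13 facts.

13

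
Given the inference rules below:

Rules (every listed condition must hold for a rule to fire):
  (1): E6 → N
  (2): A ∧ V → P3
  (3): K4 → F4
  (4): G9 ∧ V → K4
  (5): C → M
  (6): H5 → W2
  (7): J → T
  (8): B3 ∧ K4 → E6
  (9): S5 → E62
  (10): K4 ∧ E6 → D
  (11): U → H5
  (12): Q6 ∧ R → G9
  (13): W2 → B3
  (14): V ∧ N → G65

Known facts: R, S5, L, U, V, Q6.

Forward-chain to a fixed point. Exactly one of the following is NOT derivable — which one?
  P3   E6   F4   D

P3

Round 1: (9) [S5 → E62]; (11) [U → H5]; (12) [Q6 ∧ R → G9]. Adds E62, H5, G9.
Round 2: (4) [G9 ∧ V → K4]; (6) [H5 → W2]. Adds K4, W2.
Round 3: (3) [K4 → F4]; (13) [W2 → B3]. Adds F4, B3.
Round 4: (8) [B3 ∧ K4 → E6]. Adds E6.
Round 5: (1) [E6 → N]; (10) [K4 ∧ E6 → D]. Adds N, D.
Round 6: (14) [V ∧ N → G65]. Adds G65.
Derived: D (round 5), E6 (round 4), F4 (round 3). P3 never appears in any round.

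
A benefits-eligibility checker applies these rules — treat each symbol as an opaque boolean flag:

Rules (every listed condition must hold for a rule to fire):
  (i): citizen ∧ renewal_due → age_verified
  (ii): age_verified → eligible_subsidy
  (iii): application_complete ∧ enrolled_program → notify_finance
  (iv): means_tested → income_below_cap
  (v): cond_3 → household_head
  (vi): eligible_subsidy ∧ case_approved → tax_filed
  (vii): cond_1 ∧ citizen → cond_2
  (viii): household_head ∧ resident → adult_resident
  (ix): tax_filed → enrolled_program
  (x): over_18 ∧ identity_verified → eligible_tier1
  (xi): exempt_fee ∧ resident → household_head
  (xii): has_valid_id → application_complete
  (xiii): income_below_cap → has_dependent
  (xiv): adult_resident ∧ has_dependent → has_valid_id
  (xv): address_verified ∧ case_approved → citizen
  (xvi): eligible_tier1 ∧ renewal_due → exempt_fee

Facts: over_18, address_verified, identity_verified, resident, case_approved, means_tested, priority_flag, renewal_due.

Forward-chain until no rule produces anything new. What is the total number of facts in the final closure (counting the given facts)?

Round 1 — (iv), (x), (xv), derive income_below_cap, eligible_tier1, citizen.
Round 2 — (i), (xiii), (xvi), derive age_verified, has_dependent, exempt_fee.
Round 3 — (ii), (xi), derive eligible_subsidy, household_head.
Round 4 — (vi), (viii), derive tax_filed, adult_resident.
Round 5 — (ix), (xiv), derive enrolled_program, has_valid_id.
Round 6 — (xii), derive application_complete.
Round 7 — (iii), derive notify_finance.
Closure: {address_verified, adult_resident, age_verified, application_complete, case_approved, citizen, eligible_subsidy, eligible_tier1, enrolled_program, exempt_fee, has_dependent, has_valid_id, household_head, identity_verified, income_below_cap, means_tested, notify_finance, over_18, priority_flag, renewal_due, resident, tax_filed} — 22 facts.

22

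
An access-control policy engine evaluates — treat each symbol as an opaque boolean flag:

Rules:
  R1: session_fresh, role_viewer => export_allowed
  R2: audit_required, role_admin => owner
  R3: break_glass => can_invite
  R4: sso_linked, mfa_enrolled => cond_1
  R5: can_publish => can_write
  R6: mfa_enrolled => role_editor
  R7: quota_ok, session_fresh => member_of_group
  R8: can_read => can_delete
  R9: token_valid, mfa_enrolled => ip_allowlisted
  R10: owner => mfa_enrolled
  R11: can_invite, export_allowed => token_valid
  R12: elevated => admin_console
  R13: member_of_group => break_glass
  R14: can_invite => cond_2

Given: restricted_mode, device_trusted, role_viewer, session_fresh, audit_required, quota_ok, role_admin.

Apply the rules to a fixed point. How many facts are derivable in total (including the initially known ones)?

Round 1 — R1, R2, R7, derive export_allowed, owner, member_of_group.
Round 2 — R10, R13, derive mfa_enrolled, break_glass.
Round 3 — R3, R6, derive can_invite, role_editor.
Round 4 — R11, R14, derive token_valid, cond_2.
Round 5 — R9, derive ip_allowlisted.
Closure: {audit_required, break_glass, can_invite, cond_2, device_trusted, export_allowed, ip_allowlisted, member_of_group, mfa_enrolled, owner, quota_ok, restricted_mode, role_admin, role_editor, role_viewer, session_fresh, token_valid} — 17 facts.

17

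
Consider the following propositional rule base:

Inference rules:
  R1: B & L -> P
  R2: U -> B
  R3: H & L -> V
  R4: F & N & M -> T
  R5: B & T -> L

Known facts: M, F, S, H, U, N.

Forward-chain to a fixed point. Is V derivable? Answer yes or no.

yes

Round 1: R2 [U -> B]; R4 [F & N & M -> T]. Adds B, T.
Round 2: R5 [B & T -> L]. Adds L.
Round 3: R1 [B & L -> P]; R3 [H & L -> V]. Adds P, V.
V appears in round 3, so it is derivable.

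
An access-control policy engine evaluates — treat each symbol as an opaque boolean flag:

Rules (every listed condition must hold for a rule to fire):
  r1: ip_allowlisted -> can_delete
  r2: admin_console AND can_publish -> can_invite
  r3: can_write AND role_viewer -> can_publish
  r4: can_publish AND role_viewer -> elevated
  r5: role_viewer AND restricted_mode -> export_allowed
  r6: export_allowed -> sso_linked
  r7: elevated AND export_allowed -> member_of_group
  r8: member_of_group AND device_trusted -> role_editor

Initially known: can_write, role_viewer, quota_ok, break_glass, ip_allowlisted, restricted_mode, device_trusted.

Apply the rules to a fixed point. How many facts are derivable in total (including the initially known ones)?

Round 1 fires r1, r3, r5, giving can_delete, can_publish, export_allowed.
Round 2 fires r4, r6, giving elevated, sso_linked.
Round 3 fires r7, giving member_of_group.
Round 4 fires r8, giving role_editor.
Closure: {break_glass, can_delete, can_publish, can_write, device_trusted, elevated, export_allowed, ip_allowlisted, member_of_group, quota_ok, restricted_mode, role_editor, role_viewer, sso_linked} — 14 facts.

14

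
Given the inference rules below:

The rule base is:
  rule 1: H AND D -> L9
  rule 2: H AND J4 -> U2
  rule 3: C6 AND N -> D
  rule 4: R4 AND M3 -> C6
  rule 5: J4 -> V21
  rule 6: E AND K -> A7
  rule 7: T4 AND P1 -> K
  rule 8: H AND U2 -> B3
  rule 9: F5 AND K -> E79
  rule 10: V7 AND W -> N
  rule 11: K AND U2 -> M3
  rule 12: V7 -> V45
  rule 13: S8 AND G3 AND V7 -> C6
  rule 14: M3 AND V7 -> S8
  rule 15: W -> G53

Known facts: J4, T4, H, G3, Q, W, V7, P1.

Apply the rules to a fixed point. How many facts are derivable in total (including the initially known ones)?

20

Round 1: rule 2 [H AND J4 -> U2]; rule 5 [J4 -> V21]; rule 7 [T4 AND P1 -> K]; rule 10 [V7 AND W -> N]; rule 12 [V7 -> V45]; rule 15 [W -> G53]. New: U2, V21, K, N, V45, G53.
Round 2: rule 8 [H AND U2 -> B3]; rule 11 [K AND U2 -> M3]. New: B3, M3.
Round 3: rule 14 [M3 AND V7 -> S8]. New: S8.
Round 4: rule 13 [S8 AND G3 AND V7 -> C6]. New: C6.
Round 5: rule 3 [C6 AND N -> D]. New: D.
Round 6: rule 1 [H AND D -> L9]. New: L9.
Closure: {B3, C6, D, G3, G53, H, J4, K, L9, M3, N, P1, Q, S8, T4, U2, V21, V45, V7, W} — 20 facts.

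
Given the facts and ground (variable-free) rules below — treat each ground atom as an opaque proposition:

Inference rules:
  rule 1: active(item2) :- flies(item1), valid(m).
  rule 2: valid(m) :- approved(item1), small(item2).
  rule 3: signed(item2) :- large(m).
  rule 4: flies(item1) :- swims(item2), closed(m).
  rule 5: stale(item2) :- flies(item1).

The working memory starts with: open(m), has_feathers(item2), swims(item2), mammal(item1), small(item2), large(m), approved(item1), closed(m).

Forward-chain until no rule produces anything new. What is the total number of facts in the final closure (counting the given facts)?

Round 1: rule 2 [valid(m) :- approved(item1), small(item2).]; rule 3 [signed(item2) :- large(m).]; rule 4 [flies(item1) :- swims(item2), closed(m).]. New: valid(m), signed(item2), flies(item1).
Round 2: rule 1 [active(item2) :- flies(item1), valid(m).]; rule 5 [stale(item2) :- flies(item1).]. New: active(item2), stale(item2).
Closure: {active(item2), approved(item1), closed(m), flies(item1), has_feathers(item2), large(m), mammal(item1), open(m), signed(item2), small(item2), stale(item2), swims(item2), valid(m)} — 13 facts.

13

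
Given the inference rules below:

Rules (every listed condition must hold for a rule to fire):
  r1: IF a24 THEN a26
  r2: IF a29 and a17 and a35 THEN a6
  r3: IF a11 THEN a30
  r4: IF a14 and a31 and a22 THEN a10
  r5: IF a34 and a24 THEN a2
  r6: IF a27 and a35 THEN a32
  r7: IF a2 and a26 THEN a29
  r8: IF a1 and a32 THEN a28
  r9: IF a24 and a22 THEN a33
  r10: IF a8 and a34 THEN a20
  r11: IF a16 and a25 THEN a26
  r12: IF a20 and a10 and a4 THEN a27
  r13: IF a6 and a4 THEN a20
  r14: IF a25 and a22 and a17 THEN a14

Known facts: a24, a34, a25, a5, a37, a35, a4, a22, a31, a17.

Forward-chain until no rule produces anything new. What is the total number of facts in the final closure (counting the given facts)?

[1] r1 [IF a24 THEN a26]; r5 [IF a34 and a24 THEN a2]; r9 [IF a24 and a22 THEN a33]; r14 [IF a25 and a22 and a17 THEN a14]. ⇒ new: a26, a2, a33, a14.
[2] r4 [IF a14 and a31 and a22 THEN a10]; r7 [IF a2 and a26 THEN a29]. ⇒ new: a10, a29.
[3] r2 [IF a29 and a17 and a35 THEN a6]. ⇒ new: a6.
[4] r13 [IF a6 and a4 THEN a20]. ⇒ new: a20.
[5] r12 [IF a20 and a10 and a4 THEN a27]. ⇒ new: a27.
[6] r6 [IF a27 and a35 THEN a32]. ⇒ new: a32.
Closure: {a10, a14, a17, a2, a20, a22, a24, a25, a26, a27, a29, a31, a32, a33, a34, a35, a37, a4, a5, a6} — 20 facts.

20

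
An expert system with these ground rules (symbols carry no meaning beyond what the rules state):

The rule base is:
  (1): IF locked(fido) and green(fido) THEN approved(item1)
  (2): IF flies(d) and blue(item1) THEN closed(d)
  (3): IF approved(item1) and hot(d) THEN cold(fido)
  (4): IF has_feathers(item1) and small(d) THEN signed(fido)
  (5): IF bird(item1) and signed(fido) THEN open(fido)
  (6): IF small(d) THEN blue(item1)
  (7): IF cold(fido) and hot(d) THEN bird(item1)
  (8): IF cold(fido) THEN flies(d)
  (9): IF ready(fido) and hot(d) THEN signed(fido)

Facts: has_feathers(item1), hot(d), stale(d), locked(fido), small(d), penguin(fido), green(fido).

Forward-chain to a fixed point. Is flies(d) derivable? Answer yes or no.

yes

Round 1: (1) [IF locked(fido) and green(fido) THEN approved(item1)]; (4) [IF has_feathers(item1) and small(d) THEN signed(fido)]; (6) [IF small(d) THEN blue(item1)]. New: approved(item1), signed(fido), blue(item1).
Round 2: (3) [IF approved(item1) and hot(d) THEN cold(fido)]. New: cold(fido).
Round 3: (7) [IF cold(fido) and hot(d) THEN bird(item1)]; (8) [IF cold(fido) THEN flies(d)]. New: bird(item1), flies(d).
Round 4: (2) [IF flies(d) and blue(item1) THEN closed(d)]; (5) [IF bird(item1) and signed(fido) THEN open(fido)]. New: closed(d), open(fido).
flies(d) appears in round 3, so it is derivable.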